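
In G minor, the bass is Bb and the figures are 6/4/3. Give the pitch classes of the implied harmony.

Bb, D, Eb, G

A third above Bb in this key is D.
A fourth above Bb in this key is Eb.
A sixth above Bb in this key is G.
Together with the bass Bb, this spells Eb major seventh in second inversion.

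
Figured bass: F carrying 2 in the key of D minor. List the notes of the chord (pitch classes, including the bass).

The written figures 2 are shorthand for 6/4/2: the 6/4 are implied.
A second above F in this key is G.
A fourth above F in this key is Bb.
A sixth above F in this key is D.
Together with the bass F, this spells G minor seventh in third inversion.

F, G, Bb, D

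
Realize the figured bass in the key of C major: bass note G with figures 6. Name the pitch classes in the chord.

The written figures 6 are shorthand for 6/3: the 3 is implied.
A third above G in this key is B.
A sixth above G in this key is E.
Together with the bass G, this spells E minor in first inversion.

G, B, E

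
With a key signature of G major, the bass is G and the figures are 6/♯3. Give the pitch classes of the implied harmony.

A third above G in this key is B, raised to B# by the sharp.
A sixth above G in this key is E.

G, B#, E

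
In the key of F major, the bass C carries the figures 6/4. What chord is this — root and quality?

The figures 6/4 indicate a triad in second inversion.
In second inversion the root lies a fourth above the bass: a fourth above C in F major is F.
The chord tones are C, F, A, giving F major.

F major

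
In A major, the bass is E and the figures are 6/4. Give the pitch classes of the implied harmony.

A fourth above E in this key is A.
A sixth above E in this key is C#.
Together with the bass E, this spells A major in second inversion.

E, A, C#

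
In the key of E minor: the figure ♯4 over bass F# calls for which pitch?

Counting 3 letter steps above F# lands on B; in E minor, that letter is B.
The #4 figure raises it a semitone, giving B#.

B#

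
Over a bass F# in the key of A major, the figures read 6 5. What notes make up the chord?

The written figures 6 5 are shorthand for 6/5/3: the 3 is implied.
A third above F# in this key is A.
A fifth above F# in this key is C#.
A sixth above F# in this key is D.
Together with the bass F#, this spells D major seventh in first inversion.

F#, A, C#, D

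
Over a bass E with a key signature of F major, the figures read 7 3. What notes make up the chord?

The written figures 7 3 are shorthand for 7/5/3: the 5 is implied.
A third above E in this key is G.
A fifth above E in this key is Bb.
A seventh above E in this key is D.
Together with the bass E, this spells E half-diminished seventh in root position.

E, G, Bb, D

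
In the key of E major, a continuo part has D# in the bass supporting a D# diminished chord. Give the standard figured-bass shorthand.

no figures

D# is the root of D# diminished, so the chord is in root position.
A triad in root position is figured 5/3, conventionally abbreviated (no figures — root-position triad).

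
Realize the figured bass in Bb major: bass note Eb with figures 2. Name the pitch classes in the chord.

The written figures 2 are shorthand for 6/4/2: the 6/4 are implied.
A second above Eb in this key is F.
A fourth above Eb in this key is A.
A sixth above Eb in this key is C.
Together with the bass Eb, this spells F dominant seventh in third inversion.

Eb, F, A, C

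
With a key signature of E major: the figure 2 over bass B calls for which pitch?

C#

Counting 1 letter step above B lands on C; in E major, that letter is C#.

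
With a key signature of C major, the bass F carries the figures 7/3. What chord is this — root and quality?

The figures 7/3 indicate a seventh chord in root position.
In root position the bass is the root, so the root is F.
The chord tones are F, A, C, E, giving F major seventh.

F major seventh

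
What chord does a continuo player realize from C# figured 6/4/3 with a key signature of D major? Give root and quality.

The figures 6/4/3 indicate a seventh chord in second inversion.
In second inversion the root lies a fourth above the bass: a fourth above C# in D major is F#.
The chord tones are C#, E, F#, A, giving F# minor seventh.

F# minor seventh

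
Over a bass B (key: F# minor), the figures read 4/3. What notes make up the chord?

B, D, E, G#

The written figures 4/3 are shorthand for 6/4/3: the 6 is implied.
A third above B in this key is D.
A fourth above B in this key is E.
A sixth above B in this key is G#.
Together with the bass B, this spells E dominant seventh in second inversion.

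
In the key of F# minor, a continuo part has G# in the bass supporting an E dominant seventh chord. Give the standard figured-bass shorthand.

6/5

G# is the third of E dominant seventh, so the chord is in first inversion.
A seventh chord in first inversion is figured 6/5/3, conventionally abbreviated 6/5.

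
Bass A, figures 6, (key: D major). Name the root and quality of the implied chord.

F# minor

The figures 6 indicate a triad in first inversion.
In first inversion the root lies a sixth above the bass: a sixth above A in D major is F#.
The chord tones are A, C#, F#, giving F# minor.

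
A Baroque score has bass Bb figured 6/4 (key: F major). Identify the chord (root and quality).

E diminished

The figures 6/4 indicate a triad in second inversion.
In second inversion the root lies a fourth above the bass: a fourth above Bb in F major is E.
The chord tones are Bb, E, G, giving E diminished.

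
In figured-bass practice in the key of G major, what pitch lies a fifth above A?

Counting 4 letter steps above A lands on E; in G major, that letter is E.

E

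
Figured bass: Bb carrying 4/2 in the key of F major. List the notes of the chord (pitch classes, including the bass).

Bb, C, E, G

The written figures 4/2 are shorthand for 6/4/2: the 6 is implied.
A second above Bb in this key is C.
A fourth above Bb in this key is E.
A sixth above Bb in this key is G.
Together with the bass Bb, this spells C dominant seventh in third inversion.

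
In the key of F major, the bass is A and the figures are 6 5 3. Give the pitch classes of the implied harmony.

A, C, E, F

A third above A in this key is C.
A fifth above A in this key is E.
A sixth above A in this key is F.
Together with the bass A, this spells F major seventh in first inversion.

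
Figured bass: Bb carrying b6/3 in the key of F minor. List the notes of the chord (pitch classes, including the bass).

A third above Bb in this key is Db.
A sixth above Bb in this key is G, lowered to Gb by the flat.
Together with the bass Bb, this spells Gb major in first inversion.

Bb, Db, Gb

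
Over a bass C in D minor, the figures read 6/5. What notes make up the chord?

C, E, G, A

The written figures 6/5 are shorthand for 6/5/3: the 3 is implied.
A third above C in this key is E.
A fifth above C in this key is G.
A sixth above C in this key is A.
Together with the bass C, this spells A minor seventh in first inversion.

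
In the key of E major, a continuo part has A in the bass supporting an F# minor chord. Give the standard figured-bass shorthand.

6

A is the third of F# minor, so the chord is in first inversion.
A triad in first inversion is figured 6/3, conventionally abbreviated 6.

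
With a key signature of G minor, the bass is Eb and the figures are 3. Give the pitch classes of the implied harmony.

Eb, G, Bb

The written figures 3 are shorthand for 5/3: the 5 is implied.
A third above Eb in this key is G.
A fifth above Eb in this key is Bb.
Together with the bass Eb, this spells Eb major in root position.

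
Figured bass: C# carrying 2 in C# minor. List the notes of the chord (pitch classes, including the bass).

C#, D#, F#, A

The written figures 2 are shorthand for 6/4/2: the 6/4 are implied.
A second above C# in this key is D#.
A fourth above C# in this key is F#.
A sixth above C# in this key is A.
Together with the bass C#, this spells D# half-diminished seventh in third inversion.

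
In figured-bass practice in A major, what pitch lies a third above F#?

A

Counting 2 letter steps above F# lands on A; in A major, that letter is A.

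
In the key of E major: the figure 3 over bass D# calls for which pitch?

F#

Counting 2 letter steps above D# lands on F; in E major, that letter is F#.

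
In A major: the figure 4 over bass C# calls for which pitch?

F#

Counting 3 letter steps above C# lands on F; in A major, that letter is F#.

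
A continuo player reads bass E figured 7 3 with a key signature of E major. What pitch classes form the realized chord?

The written figures 7 3 are shorthand for 7/5/3: the 5 is implied.
A third above E in this key is G#.
A fifth above E in this key is B.
A seventh above E in this key is D#.
Together with the bass E, this spells E major seventh in root position.

E, G#, B, D#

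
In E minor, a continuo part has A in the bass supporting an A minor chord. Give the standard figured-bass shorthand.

no figures

A is the root of A minor, so the chord is in root position.
A triad in root position is figured 5/3, conventionally abbreviated (no figures — root-position triad).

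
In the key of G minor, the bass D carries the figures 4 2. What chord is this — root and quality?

Eb major seventh

The figures 4 2 indicate a seventh chord in third inversion.
In third inversion the root lies a second above the bass: a second above D in G minor is Eb.
The chord tones are D, Eb, G, Bb, giving Eb major seventh.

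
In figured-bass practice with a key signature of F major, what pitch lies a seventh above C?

Counting 6 letter steps above C lands on B; in F major, that letter is Bb.

Bb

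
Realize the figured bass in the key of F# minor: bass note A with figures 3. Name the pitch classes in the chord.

A, C#, E

The written figures 3 are shorthand for 5/3: the 5 is implied.
A third above A in this key is C#.
A fifth above A in this key is E.
Together with the bass A, this spells A major in root position.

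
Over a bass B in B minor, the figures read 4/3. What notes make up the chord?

The written figures 4/3 are shorthand for 6/4/3: the 6 is implied.
A third above B in this key is D.
A fourth above B in this key is E.
A sixth above B in this key is G.
Together with the bass B, this spells E minor seventh in second inversion.

B, D, E, G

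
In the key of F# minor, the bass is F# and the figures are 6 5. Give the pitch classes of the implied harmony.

The written figures 6 5 are shorthand for 6/5/3: the 3 is implied.
A third above F# in this key is A.
A fifth above F# in this key is C#.
A sixth above F# in this key is D.
Together with the bass F#, this spells D major seventh in first inversion.

F#, A, C#, D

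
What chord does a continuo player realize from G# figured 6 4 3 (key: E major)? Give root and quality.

C# minor seventh

The figures 6 4 3 indicate a seventh chord in second inversion.
In second inversion the root lies a fourth above the bass: a fourth above G# in E major is C#.
The chord tones are G#, B, C#, E, giving C# minor seventh.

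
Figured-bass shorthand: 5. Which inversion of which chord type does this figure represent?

5 is shorthand for 5/3.
Intervals of 5/3 above the bass form a triad; the bass is the root, so this is root position.

triad, root position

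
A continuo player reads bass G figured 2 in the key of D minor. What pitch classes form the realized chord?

G, A, C, E

The written figures 2 are shorthand for 6/4/2: the 6/4 are implied.
A second above G in this key is A.
A fourth above G in this key is C.
A sixth above G in this key is E.
Together with the bass G, this spells A minor seventh in third inversion.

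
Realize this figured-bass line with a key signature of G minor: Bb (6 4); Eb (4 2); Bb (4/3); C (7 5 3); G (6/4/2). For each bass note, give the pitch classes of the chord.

Bb (6/4): Bb, Eb, G.
Eb (6/4/2): Eb, F, A, C.
Bb (6/4/3): Bb, D, Eb, G.
C (7/5/3): C, Eb, G, Bb.
G (6/4/2): G, A, C, Eb.

Bb, Eb, G | Eb, F, A, C | Bb, D, Eb, G | C, Eb, G, Bb | G, A, C, Eb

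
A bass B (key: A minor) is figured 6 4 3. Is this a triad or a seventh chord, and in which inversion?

Intervals of 6/4/3 above the bass form a seventh chord; the bass is the fifth, so this is second inversion.

seventh chord, second inversion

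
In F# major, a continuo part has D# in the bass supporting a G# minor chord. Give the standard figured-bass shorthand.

6/4

D# is the fifth of G# minor, so the chord is in second inversion.
A triad in second inversion is figured 6/4, conventionally abbreviated 6/4.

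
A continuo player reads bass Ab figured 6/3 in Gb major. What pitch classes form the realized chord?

Ab, Cb, F

A third above Ab in this key is Cb.
A sixth above Ab in this key is F.
Together with the bass Ab, this spells F diminished in first inversion.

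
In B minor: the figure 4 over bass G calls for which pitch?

Counting 3 letter steps above G lands on C; in B minor, that letter is C#.

C#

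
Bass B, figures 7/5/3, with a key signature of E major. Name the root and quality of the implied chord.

The figures 7/5/3 indicate a seventh chord in root position.
In root position the bass is the root, so the root is B.
The chord tones are B, D#, F#, A, giving B dominant seventh.

B dominant seventh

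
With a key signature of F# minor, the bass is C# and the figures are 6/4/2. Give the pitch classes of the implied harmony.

A second above C# in this key is D.
A fourth above C# in this key is F#.
A sixth above C# in this key is A.
Together with the bass C#, this spells D major seventh in third inversion.

C#, D, F#, A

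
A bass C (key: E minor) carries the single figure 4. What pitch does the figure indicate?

F#

Counting 3 letter steps above C lands on F; in E minor, that letter is F#.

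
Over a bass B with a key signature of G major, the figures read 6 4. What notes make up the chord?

B, E, G

A fourth above B in this key is E.
A sixth above B in this key is G.
Together with the bass B, this spells E minor in second inversion.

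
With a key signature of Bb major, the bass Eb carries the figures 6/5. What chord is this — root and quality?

C minor seventh

The figures 6/5 indicate a seventh chord in first inversion.
In first inversion the root lies a sixth above the bass: a sixth above Eb in Bb major is C.
The chord tones are Eb, G, Bb, C, giving C minor seventh.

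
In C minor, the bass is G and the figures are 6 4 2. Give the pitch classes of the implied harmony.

A second above G in this key is Ab.
A fourth above G in this key is C.
A sixth above G in this key is Eb.
Together with the bass G, this spells Ab major seventh in third inversion.

G, Ab, C, Eb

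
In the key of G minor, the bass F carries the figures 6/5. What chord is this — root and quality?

D minor seventh

The figures 6/5 indicate a seventh chord in first inversion.
In first inversion the root lies a sixth above the bass: a sixth above F in G minor is D.
The chord tones are F, A, C, D, giving D minor seventh.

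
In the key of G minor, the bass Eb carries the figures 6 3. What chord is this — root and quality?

C minor

The figures 6 3 indicate a triad in first inversion.
In first inversion the root lies a sixth above the bass: a sixth above Eb in G minor is C.
The chord tones are Eb, G, C, giving C minor.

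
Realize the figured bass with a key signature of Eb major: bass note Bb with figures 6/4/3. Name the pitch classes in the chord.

Bb, D, Eb, G

A third above Bb in this key is D.
A fourth above Bb in this key is Eb.
A sixth above Bb in this key is G.
Together with the bass Bb, this spells Eb major seventh in second inversion.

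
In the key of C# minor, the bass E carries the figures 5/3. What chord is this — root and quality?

The figures 5/3 indicate a triad in root position.
In root position the bass is the root, so the root is E.
The chord tones are E, G#, B, giving E major.

E major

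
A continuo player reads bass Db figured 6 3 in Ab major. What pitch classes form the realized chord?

A third above Db in this key is F.
A sixth above Db in this key is Bb.
Together with the bass Db, this spells Bb minor in first inversion.

Db, F, Bb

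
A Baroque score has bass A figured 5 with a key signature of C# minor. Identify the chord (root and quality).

The figures 5 indicate a triad in root position.
In root position the bass is the root, so the root is A.
The chord tones are A, C#, E, giving A major.

A major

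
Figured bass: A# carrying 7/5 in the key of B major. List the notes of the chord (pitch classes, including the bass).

A#, C#, E, G#

The written figures 7/5 are shorthand for 7/5/3: the 3 is implied.
A third above A# in this key is C#.
A fifth above A# in this key is E.
A seventh above A# in this key is G#.
Together with the bass A#, this spells A# half-diminished seventh in root position.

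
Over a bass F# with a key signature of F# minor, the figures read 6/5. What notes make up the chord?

The written figures 6/5 are shorthand for 6/5/3: the 3 is implied.
A third above F# in this key is A.
A fifth above F# in this key is C#.
A sixth above F# in this key is D.
Together with the bass F#, this spells D major seventh in first inversion.

F#, A, C#, D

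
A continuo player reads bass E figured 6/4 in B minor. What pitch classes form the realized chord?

A fourth above E in this key is A.
A sixth above E in this key is C#.
Together with the bass E, this spells A major in second inversion.

E, A, C#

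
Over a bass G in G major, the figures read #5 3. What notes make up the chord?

G, B, D#

A third above G in this key is B.
A fifth above G in this key is D, raised to D# by the sharp.
Together with the bass G, this spells G augmented in root position.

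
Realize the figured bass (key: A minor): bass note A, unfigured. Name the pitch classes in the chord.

An unfigured bass implies 5/3.
A third above A in this key is C.
A fifth above A in this key is E.
Together with the bass A, this spells A minor in root position.

A, C, E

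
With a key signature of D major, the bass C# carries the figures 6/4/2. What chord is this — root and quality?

The figures 6/4/2 indicate a seventh chord in third inversion.
In third inversion the root lies a second above the bass: a second above C# in D major is D.
The chord tones are C#, D, F#, A, giving D major seventh.

D major seventh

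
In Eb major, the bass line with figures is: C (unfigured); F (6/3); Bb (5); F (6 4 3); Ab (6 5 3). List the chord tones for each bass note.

C, Eb, G | F, Ab, D | Bb, D, F | F, Ab, Bb, D | Ab, C, Eb, F

C (5/3): C, Eb, G.
F (6/3): F, Ab, D.
Bb (5/3): Bb, D, F.
F (6/4/3): F, Ab, Bb, D.
Ab (6/5/3): Ab, C, Eb, F.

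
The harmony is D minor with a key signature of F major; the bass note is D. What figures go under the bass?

no figures

D is the root of D minor, so the chord is in root position.
A triad in root position is figured 5/3, conventionally abbreviated (no figures — root-position triad).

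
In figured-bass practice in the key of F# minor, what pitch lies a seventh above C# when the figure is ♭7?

Bb

Counting 6 letter steps above C# lands on B; in F# minor, that letter is B.
The b7 figure lowers it a semitone, giving Bb.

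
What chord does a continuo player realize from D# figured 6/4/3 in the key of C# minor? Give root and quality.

The figures 6/4/3 indicate a seventh chord in second inversion.
In second inversion the root lies a fourth above the bass: a fourth above D# in C# minor is G#.
The chord tones are D#, F#, G#, B, giving G# minor seventh.

G# minor seventh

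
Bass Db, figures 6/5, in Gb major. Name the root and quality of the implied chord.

The figures 6/5 indicate a seventh chord in first inversion.
In first inversion the root lies a sixth above the bass: a sixth above Db in Gb major is Bb.
The chord tones are Db, F, Ab, Bb, giving Bb minor seventh.

Bb minor seventh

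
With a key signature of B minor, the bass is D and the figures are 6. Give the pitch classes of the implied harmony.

D, F#, B

The written figures 6 are shorthand for 6/3: the 3 is implied.
A third above D in this key is F#.
A sixth above D in this key is B.
Together with the bass D, this spells B minor in first inversion.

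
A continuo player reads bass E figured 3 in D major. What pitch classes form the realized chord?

E, G, B

The written figures 3 are shorthand for 5/3: the 5 is implied.
A third above E in this key is G.
A fifth above E in this key is B.
Together with the bass E, this spells E minor in root position.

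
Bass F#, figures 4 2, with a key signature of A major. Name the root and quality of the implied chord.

The figures 4 2 indicate a seventh chord in third inversion.
In third inversion the root lies a second above the bass: a second above F# in A major is G#.
The chord tones are F#, G#, B, D, giving G# half-diminished seventh.

G# half-diminished seventh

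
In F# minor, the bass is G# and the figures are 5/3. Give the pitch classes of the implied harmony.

G#, B, D

A third above G# in this key is B.
A fifth above G# in this key is D.
Together with the bass G#, this spells G# diminished in root position.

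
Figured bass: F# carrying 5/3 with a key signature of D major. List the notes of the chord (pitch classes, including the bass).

A third above F# in this key is A.
A fifth above F# in this key is C#.
Together with the bass F#, this spells F# minor in root position.

F#, A, C#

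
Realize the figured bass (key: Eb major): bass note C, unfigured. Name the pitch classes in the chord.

An unfigured bass implies 5/3.
A third above C in this key is Eb.
A fifth above C in this key is G.
Together with the bass C, this spells C minor in root position.

C, Eb, G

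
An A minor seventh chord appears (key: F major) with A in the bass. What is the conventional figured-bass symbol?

A is the root of A minor seventh, so the chord is in root position.
A seventh chord in root position is figured 7/5/3, conventionally abbreviated 7.

7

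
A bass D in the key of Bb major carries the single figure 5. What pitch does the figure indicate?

Counting 4 letter steps above D lands on A; in Bb major, that letter is A.

A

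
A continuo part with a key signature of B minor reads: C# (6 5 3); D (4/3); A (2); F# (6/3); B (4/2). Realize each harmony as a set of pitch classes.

C#, E, G, A | D, F#, G, B | A, B, D, F# | F#, A, D | B, C#, E, G

C# (6/5/3): C#, E, G, A.
D (6/4/3): D, F#, G, B.
A (6/4/2): A, B, D, F#.
F# (6/3): F#, A, D.
B (6/4/2): B, C#, E, G.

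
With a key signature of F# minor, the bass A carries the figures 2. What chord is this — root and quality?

The figures 2 indicate a seventh chord in third inversion.
In third inversion the root lies a second above the bass: a second above A in F# minor is B.
The chord tones are A, B, D, F#, giving B minor seventh.

B minor seventh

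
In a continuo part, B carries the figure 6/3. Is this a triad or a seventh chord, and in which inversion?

triad, first inversion

Intervals of 6/3 above the bass form a triad; the bass is the third, so this is first inversion.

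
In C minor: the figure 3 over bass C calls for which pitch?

Counting 2 letter steps above C lands on E; in C minor, that letter is Eb.

Eb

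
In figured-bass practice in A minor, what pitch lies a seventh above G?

Counting 6 letter steps above G lands on F; in A minor, that letter is F.

F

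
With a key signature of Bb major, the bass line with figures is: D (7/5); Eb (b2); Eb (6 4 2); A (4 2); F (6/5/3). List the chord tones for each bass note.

D (7/5/3): D, F, A, C.
Eb (6/4/b2): Eb, Fb, A, C.
Eb (6/4/2): Eb, F, A, C.
A (6/4/2): A, Bb, D, F.
F (6/5/3): F, A, C, D.

D, F, A, C | Eb, Fb, A, C | Eb, F, A, C | A, Bb, D, F | F, A, C, D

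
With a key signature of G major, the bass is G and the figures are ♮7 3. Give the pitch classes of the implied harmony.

G, B, D, F

The written figures ♮7 3 are shorthand for 7/5/3: the 5 is implied.
A third above G in this key is B.
A fifth above G in this key is D.
A seventh above G in this key is F#, made natural (F) by the ♮ figure.
Together with the bass G, this spells G dominant seventh in root position.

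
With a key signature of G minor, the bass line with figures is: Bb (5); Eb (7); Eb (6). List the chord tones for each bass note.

Bb (5/3): Bb, D, F.
Eb (7/5/3): Eb, G, Bb, D.
Eb (6/3): Eb, G, C.

Bb, D, F | Eb, G, Bb, D | Eb, G, C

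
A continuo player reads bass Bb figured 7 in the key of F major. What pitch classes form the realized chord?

Bb, D, F, A

The written figures 7 are shorthand for 7/5/3: the 5/3 are implied.
A third above Bb in this key is D.
A fifth above Bb in this key is F.
A seventh above Bb in this key is A.
Together with the bass Bb, this spells Bb major seventh in root position.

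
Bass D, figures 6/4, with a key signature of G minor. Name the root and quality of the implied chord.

The figures 6/4 indicate a triad in second inversion.
In second inversion the root lies a fourth above the bass: a fourth above D in G minor is G.
The chord tones are D, G, Bb, giving G minor.

G minor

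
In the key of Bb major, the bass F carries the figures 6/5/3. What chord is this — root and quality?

The figures 6/5/3 indicate a seventh chord in first inversion.
In first inversion the root lies a sixth above the bass: a sixth above F in Bb major is D.
The chord tones are F, A, C, D, giving D minor seventh.

D minor seventh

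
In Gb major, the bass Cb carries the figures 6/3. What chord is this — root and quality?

Ab minor

The figures 6/3 indicate a triad in first inversion.
In first inversion the root lies a sixth above the bass: a sixth above Cb in Gb major is Ab.
The chord tones are Cb, Eb, Ab, giving Ab minor.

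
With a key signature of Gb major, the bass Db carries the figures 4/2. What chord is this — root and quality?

Eb minor seventh

The figures 4/2 indicate a seventh chord in third inversion.
In third inversion the root lies a second above the bass: a second above Db in Gb major is Eb.
The chord tones are Db, Eb, Gb, Bb, giving Eb minor seventh.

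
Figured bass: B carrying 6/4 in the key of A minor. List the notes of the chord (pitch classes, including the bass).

B, E, G

A fourth above B in this key is E.
A sixth above B in this key is G.
Together with the bass B, this spells E minor in second inversion.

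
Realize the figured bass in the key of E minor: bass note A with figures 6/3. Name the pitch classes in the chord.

A third above A in this key is C.
A sixth above A in this key is F#.
Together with the bass A, this spells F# diminished in first inversion.

A, C, F#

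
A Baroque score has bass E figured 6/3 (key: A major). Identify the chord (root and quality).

The figures 6/3 indicate a triad in first inversion.
In first inversion the root lies a sixth above the bass: a sixth above E in A major is C#.
The chord tones are E, G#, C#, giving C# minor.

C# minor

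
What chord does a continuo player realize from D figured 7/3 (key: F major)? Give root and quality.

The figures 7/3 indicate a seventh chord in root position.
In root position the bass is the root, so the root is D.
The chord tones are D, F, A, C, giving D minor seventh.

D minor seventh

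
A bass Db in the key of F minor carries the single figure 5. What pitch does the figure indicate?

Counting 4 letter steps above Db lands on A; in F minor, that letter is Ab.

Ab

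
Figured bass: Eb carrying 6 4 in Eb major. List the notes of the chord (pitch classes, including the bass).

Eb, Ab, C

A fourth above Eb in this key is Ab.
A sixth above Eb in this key is C.
Together with the bass Eb, this spells Ab major in second inversion.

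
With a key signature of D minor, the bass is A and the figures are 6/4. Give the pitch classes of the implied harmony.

A fourth above A in this key is D.
A sixth above A in this key is F.
Together with the bass A, this spells D minor in second inversion.

A, D, F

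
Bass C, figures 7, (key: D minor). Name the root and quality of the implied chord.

The figures 7 indicate a seventh chord in root position.
In root position the bass is the root, so the root is C.
The chord tones are C, E, G, Bb, giving C dominant seventh.

C dominant seventh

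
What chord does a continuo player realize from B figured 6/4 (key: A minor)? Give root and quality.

The figures 6/4 indicate a triad in second inversion.
In second inversion the root lies a fourth above the bass: a fourth above B in A minor is E.
The chord tones are B, E, G, giving E minor.

E minor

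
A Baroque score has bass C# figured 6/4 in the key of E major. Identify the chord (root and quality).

F# minor

The figures 6/4 indicate a triad in second inversion.
In second inversion the root lies a fourth above the bass: a fourth above C# in E major is F#.
The chord tones are C#, F#, A, giving F# minor.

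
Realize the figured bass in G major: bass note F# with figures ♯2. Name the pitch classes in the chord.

The written figures ♯2 are shorthand for 6/4/2: the 6/4 are implied.
A second above F# in this key is G, raised to G# by the sharp.
A fourth above F# in this key is B.
A sixth above F# in this key is D.
Together with the bass F#, this spells G# half-diminished seventh in third inversion.

F#, G#, B, D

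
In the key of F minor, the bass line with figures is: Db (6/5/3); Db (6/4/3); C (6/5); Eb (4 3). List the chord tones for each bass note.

Db (6/5/3): Db, F, Ab, Bb.
Db (6/4/3): Db, F, G, Bb.
C (6/5/3): C, Eb, G, Ab.
Eb (6/4/3): Eb, G, Ab, C.

Db, F, Ab, Bb | Db, F, G, Bb | C, Eb, G, Ab | Eb, G, Ab, C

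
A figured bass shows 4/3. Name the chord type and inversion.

4/3 is shorthand for 6/4/3.
Intervals of 6/4/3 above the bass form a seventh chord; the bass is the fifth, so this is second inversion.

seventh chord, second inversion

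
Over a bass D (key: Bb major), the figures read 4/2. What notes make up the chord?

The written figures 4/2 are shorthand for 6/4/2: the 6 is implied.
A second above D in this key is Eb.
A fourth above D in this key is G.
A sixth above D in this key is Bb.
Together with the bass D, this spells Eb major seventh in third inversion.

D, Eb, G, Bb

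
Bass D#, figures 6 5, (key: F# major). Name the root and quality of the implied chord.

The figures 6 5 indicate a seventh chord in first inversion.
In first inversion the root lies a sixth above the bass: a sixth above D# in F# major is B.
The chord tones are D#, F#, A#, B, giving B major seventh.

B major seventh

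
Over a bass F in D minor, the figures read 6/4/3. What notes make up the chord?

F, A, Bb, D

A third above F in this key is A.
A fourth above F in this key is Bb.
A sixth above F in this key is D.
Together with the bass F, this spells Bb major seventh in second inversion.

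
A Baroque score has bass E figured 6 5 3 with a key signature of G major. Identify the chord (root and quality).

The figures 6 5 3 indicate a seventh chord in first inversion.
In first inversion the root lies a sixth above the bass: a sixth above E in G major is C.
The chord tones are E, G, B, C, giving C major seventh.

C major seventh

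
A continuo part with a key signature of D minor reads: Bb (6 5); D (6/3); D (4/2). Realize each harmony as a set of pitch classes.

Bb (6/5/3): Bb, D, F, G.
D (6/3): D, F, Bb.
D (6/4/2): D, E, G, Bb.

Bb, D, F, G | D, F, Bb | D, E, G, Bb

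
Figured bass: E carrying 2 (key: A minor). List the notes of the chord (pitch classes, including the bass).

E, F, A, C

The written figures 2 are shorthand for 6/4/2: the 6/4 are implied.
A second above E in this key is F.
A fourth above E in this key is A.
A sixth above E in this key is C.
Together with the bass E, this spells F major seventh in third inversion.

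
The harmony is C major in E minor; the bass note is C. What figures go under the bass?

no figures

C is the root of C major, so the chord is in root position.
A triad in root position is figured 5/3, conventionally abbreviated (no figures — root-position triad).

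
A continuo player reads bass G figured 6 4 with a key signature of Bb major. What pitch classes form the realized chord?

A fourth above G in this key is C.
A sixth above G in this key is Eb.
Together with the bass G, this spells C minor in second inversion.

G, C, Eb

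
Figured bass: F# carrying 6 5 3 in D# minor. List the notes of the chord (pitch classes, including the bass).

A third above F# in this key is A#.
A fifth above F# in this key is C#.
A sixth above F# in this key is D#.
Together with the bass F#, this spells D# minor seventh in first inversion.

F#, A#, C#, D#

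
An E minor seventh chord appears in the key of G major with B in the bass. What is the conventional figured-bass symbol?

4/3

B is the fifth of E minor seventh, so the chord is in second inversion.
A seventh chord in second inversion is figured 6/4/3, conventionally abbreviated 4/3.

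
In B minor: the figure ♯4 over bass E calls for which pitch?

Counting 3 letter steps above E lands on A; in B minor, that letter is A.
The #4 figure raises it a semitone, giving A#.

A#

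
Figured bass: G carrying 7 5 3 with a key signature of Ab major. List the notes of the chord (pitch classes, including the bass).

G, Bb, Db, F

A third above G in this key is Bb.
A fifth above G in this key is Db.
A seventh above G in this key is F.
Together with the bass G, this spells G half-diminished seventh in root position.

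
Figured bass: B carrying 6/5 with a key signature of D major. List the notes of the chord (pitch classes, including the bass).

B, D, F#, G

The written figures 6/5 are shorthand for 6/5/3: the 3 is implied.
A third above B in this key is D.
A fifth above B in this key is F#.
A sixth above B in this key is G.
Together with the bass B, this spells G major seventh in first inversion.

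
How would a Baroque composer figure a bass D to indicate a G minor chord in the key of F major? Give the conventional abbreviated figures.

D is the fifth of G minor, so the chord is in second inversion.
A triad in second inversion is figured 6/4, conventionally abbreviated 6/4.

6/4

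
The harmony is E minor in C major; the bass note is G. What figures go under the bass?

6

G is the third of E minor, so the chord is in first inversion.
A triad in first inversion is figured 6/3, conventionally abbreviated 6.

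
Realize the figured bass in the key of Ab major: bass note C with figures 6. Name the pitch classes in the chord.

C, Eb, Ab

The written figures 6 are shorthand for 6/3: the 3 is implied.
A third above C in this key is Eb.
A sixth above C in this key is Ab.
Together with the bass C, this spells Ab major in first inversion.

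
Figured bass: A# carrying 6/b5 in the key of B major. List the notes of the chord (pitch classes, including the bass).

A#, C#, Eb, F#

The written figures 6/b5 are shorthand for 6/5/3: the 3 is implied.
A third above A# in this key is C#.
A fifth above A# in this key is E, lowered to Eb by the flat.
A sixth above A# in this key is F#.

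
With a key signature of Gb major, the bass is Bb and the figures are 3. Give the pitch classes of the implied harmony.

The written figures 3 are shorthand for 5/3: the 5 is implied.
A third above Bb in this key is Db.
A fifth above Bb in this key is F.
Together with the bass Bb, this spells Bb minor in root position.

Bb, Db, F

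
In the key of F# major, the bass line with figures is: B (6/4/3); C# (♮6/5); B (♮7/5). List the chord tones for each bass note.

B, D#, E#, G# | C#, E#, G#, A | B, D#, F#, A

B (6/4/3): B, D#, E#, G#.
C# (♮6/5/3): C#, E#, G#, A.
B (♮7/5/3): B, D#, F#, A.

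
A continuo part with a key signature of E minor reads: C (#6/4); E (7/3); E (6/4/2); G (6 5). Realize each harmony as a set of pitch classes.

C (#6/4): C, F#, A#.
E (7/5/3): E, G, B, D.
E (6/4/2): E, F#, A, C.
G (6/5/3): G, B, D, E.

C, F#, A# | E, G, B, D | E, F#, A, C | G, B, D, E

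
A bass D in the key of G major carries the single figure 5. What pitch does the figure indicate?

Counting 4 letter steps above D lands on A; in G major, that letter is A.

A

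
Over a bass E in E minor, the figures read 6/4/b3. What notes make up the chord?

E, Gb, A, C

A third above E in this key is G, lowered to Gb by the flat.
A fourth above E in this key is A.
A sixth above E in this key is C.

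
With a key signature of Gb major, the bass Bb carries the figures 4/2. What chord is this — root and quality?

The figures 4/2 indicate a seventh chord in third inversion.
In third inversion the root lies a second above the bass: a second above Bb in Gb major is Cb.
The chord tones are Bb, Cb, Eb, Gb, giving Cb major seventh.

Cb major seventh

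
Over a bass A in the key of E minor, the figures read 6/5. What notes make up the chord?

The written figures 6/5 are shorthand for 6/5/3: the 3 is implied.
A third above A in this key is C.
A fifth above A in this key is E.
A sixth above A in this key is F#.
Together with the bass A, this spells F# half-diminished seventh in first inversion.

A, C, E, F#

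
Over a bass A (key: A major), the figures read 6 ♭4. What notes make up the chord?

A, Db, F#

A fourth above A in this key is D, lowered to Db by the flat.
A sixth above A in this key is F#.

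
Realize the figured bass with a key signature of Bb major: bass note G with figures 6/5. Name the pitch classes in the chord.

The written figures 6/5 are shorthand for 6/5/3: the 3 is implied.
A third above G in this key is Bb.
A fifth above G in this key is D.
A sixth above G in this key is Eb.
Together with the bass G, this spells Eb major seventh in first inversion.

G, Bb, D, Eb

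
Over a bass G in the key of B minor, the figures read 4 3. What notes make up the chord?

The written figures 4 3 are shorthand for 6/4/3: the 6 is implied.
A third above G in this key is B.
A fourth above G in this key is C#.
A sixth above G in this key is E.
Together with the bass G, this spells C# half-diminished seventh in second inversion.

G, B, C#, E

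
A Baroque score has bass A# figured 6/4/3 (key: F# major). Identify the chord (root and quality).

D# minor seventh

The figures 6/4/3 indicate a seventh chord in second inversion.
In second inversion the root lies a fourth above the bass: a fourth above A# in F# major is D#.
The chord tones are A#, C#, D#, F#, giving D# minor seventh.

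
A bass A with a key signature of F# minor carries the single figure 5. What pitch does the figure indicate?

E

Counting 4 letter steps above A lands on E; in F# minor, that letter is E.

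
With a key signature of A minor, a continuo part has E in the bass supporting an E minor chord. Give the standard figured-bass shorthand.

no figures

E is the root of E minor, so the chord is in root position.
A triad in root position is figured 5/3, conventionally abbreviated (no figures — root-position triad).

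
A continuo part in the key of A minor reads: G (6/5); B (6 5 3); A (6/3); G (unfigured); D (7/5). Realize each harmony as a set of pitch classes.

G, B, D, E | B, D, F, G | A, C, F | G, B, D | D, F, A, C

G (6/5/3): G, B, D, E.
B (6/5/3): B, D, F, G.
A (6/3): A, C, F.
G (5/3): G, B, D.
D (7/5/3): D, F, A, C.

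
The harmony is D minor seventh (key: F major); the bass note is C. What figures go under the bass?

C is the seventh of D minor seventh, so the chord is in third inversion.
A seventh chord in third inversion is figured 6/4/2, conventionally abbreviated 4/2.

4/2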